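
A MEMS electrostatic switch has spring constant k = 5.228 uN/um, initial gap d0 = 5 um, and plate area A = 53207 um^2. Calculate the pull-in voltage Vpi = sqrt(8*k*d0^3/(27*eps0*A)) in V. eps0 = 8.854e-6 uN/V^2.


Step 1: Compute numerator: 8 * k * d0^3 = 8 * 5.228 * 5^3 = 5228.0
Step 2: Compute denominator: 27 * eps0 * A = 27 * 8.854e-6 * 53207 = 12.719559
Step 3: Vpi = sqrt(5228.0 / 12.719559)
Vpi = 20.27 V


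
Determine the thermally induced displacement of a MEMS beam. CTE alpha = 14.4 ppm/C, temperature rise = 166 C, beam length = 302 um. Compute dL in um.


Step 1: Convert CTE: alpha = 14.4 ppm/C = 14.4e-6 /C
Step 2: dL = 14.4e-6 * 166 * 302
dL = 0.7219 um


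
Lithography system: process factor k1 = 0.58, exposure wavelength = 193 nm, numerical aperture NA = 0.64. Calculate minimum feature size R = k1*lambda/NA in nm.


Step 1: Identify values: k1 = 0.58, lambda = 193 nm, NA = 0.64
Step 2: R = k1 * lambda / NA
R = 0.58 * 193 / 0.64
R = 174.9 nm


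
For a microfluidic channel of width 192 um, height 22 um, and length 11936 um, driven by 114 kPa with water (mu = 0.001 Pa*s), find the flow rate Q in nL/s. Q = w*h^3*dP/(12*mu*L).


Step 1: Convert all dimensions to SI (meters).
w = 192e-6 m, h = 22e-6 m, L = 11936e-6 m, dP = 114e3 Pa
Step 2: Q = w * h^3 * dP / (12 * mu * L)
Q = 192e-6 * (22e-6)^3 * 114e3 / (12 * 0.001 * 11936e-6) = 1.62717426e-09 m^3/s
Step 3: Convert Q from m^3/s to nL/s (1 m^3 = 1e12 nL, so multiply by 1e12).
Q = 1627.174 nL/s


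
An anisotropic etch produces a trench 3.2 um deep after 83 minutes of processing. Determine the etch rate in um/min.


Step 1: Etch rate = depth / time
Step 2: rate = 3.2 / 83
rate = 0.039 um/min


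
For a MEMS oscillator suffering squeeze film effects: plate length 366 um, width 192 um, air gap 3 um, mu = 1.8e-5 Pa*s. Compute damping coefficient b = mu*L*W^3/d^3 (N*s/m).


Step 1: Convert to SI.
L = 366e-6 m, W = 192e-6 m, d = 3e-6 m
Step 2: W^3 = (192e-6)^3 = 7.08e-12 m^3
Step 3: d^3 = (3e-6)^3 = 2.70e-17 m^3
Step 4: b = 1.8e-5 * 366e-6 * 7.08e-12 / 2.70e-17
b = 1.73e-03 N*s/m


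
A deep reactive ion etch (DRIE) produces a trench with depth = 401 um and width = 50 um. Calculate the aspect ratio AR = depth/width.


Step 1: AR = depth / width
Step 2: AR = 401 / 50
AR = 8.0


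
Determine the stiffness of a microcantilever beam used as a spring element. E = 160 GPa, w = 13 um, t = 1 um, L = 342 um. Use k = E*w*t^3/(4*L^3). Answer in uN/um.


Step 1: Convert E to consistent units (1 GPa = 1000 uN/um^2).
E = 160 GPa = 160000 uN/um^2
Step 2: Compute t^3 = 1^3 = 1
Step 3: Compute L^3 = 342^3 = 40001688
Step 4: k = 160000 * 13 * 1 / (4 * 40001688)
k = 0.013 uN/um


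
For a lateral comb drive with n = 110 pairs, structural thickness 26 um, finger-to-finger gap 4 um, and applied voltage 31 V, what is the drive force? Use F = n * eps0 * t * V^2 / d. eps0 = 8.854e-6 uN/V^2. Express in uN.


Step 1: Parameters: n=110, eps0=8.854e-6 uN/V^2, t=26 um, V=31 V, d=4 um
Step 2: V^2 = 961
Step 3: F = 110 * 8.854e-6 * 26 * 961 / 4
F = 6.084 uN


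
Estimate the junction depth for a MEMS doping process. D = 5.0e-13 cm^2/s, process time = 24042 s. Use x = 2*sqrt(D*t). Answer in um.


Step 1: Compute D*t = 5.0e-13 * 24042 = 1.2021e-08 cm^2
Step 2: sqrt(D*t) = 1.0964e-04 cm
Step 3: x = 2 * 1.0964e-04 cm = 2.1928e-04 cm
Step 4: Convert to um (1 cm = 1e4 um): x = 2.193 um


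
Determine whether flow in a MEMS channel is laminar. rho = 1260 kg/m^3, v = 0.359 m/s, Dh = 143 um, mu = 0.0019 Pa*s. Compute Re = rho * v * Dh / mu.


Step 1: Convert Dh to meters: Dh = 143e-6 m
Step 2: Re = rho * v * Dh / mu
Re = 1260 * 0.359 * 143e-6 / 0.0019
Re = 34.045
Since Re = 34.045 is below ~2300, the flow is laminar.


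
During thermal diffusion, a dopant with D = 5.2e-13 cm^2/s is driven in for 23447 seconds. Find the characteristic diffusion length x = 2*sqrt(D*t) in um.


Step 1: Compute D*t = 5.2e-13 * 23447 = 1.219244e-08 cm^2
Step 2: sqrt(D*t) = 1.10419e-04 cm
Step 3: x = 2 * 1.10419e-04 cm = 2.20838e-04 cm
Step 4: Convert to um (1 cm = 1e4 um): x = 2.208 um


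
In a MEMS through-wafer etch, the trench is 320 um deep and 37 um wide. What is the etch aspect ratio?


Step 1: AR = depth / width
Step 2: AR = 320 / 37
AR = 8.6


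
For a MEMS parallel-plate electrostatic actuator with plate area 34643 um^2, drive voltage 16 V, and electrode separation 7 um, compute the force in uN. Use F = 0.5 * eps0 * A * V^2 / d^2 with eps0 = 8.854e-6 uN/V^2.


Step 1: Identify parameters.
eps0 = 8.854e-6 uN/V^2, A = 34643 um^2, V = 16 V, d = 7 um
Step 2: Compute V^2 = 16^2 = 256
Step 3: Compute d^2 = 7^2 = 49
Step 4: F = 0.5 * 8.854e-6 * 34643 * 256 / 49
F = 0.801 uN


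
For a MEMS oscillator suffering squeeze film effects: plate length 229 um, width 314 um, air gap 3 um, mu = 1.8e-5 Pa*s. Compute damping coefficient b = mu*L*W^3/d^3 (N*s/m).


Step 1: Convert to SI.
L = 229e-6 m, W = 314e-6 m, d = 3e-6 m
Step 2: W^3 = (314e-6)^3 = 3.10e-11 m^3
Step 3: d^3 = (3e-6)^3 = 2.70e-17 m^3
Step 4: b = 1.8e-5 * 229e-6 * 3.10e-11 / 2.70e-17
b = 4.73e-03 N*s/m


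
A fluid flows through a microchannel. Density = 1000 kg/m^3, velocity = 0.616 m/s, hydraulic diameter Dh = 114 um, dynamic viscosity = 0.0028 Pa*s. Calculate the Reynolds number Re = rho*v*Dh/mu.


Step 1: Convert Dh to meters: Dh = 114e-6 m
Step 2: Re = rho * v * Dh / mu
Re = 1000 * 0.616 * 114e-6 / 0.0028
Re = 25.08


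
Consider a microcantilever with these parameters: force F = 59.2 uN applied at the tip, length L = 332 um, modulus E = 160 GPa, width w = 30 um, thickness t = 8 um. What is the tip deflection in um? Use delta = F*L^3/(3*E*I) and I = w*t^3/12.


Step 1: Calculate the second moment of area.
I = w * t^3 / 12 = 30 * 8^3 / 12 = 1280.0 um^4
Step 2: Convert E to consistent units (1 GPa = 1000 uN/um^2).
E = 160 GPa = 160000 uN/um^2
Step 3: Calculate tip deflection.
delta = F * L^3 / (3 * E * I)
delta = 59.2 * 332^3 / (3 * 160000 * 1280.0)
delta = 3.526 um


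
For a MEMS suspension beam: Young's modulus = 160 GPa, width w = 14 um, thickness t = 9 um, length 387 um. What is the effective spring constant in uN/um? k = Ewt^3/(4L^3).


Step 1: Convert E to consistent units (1 GPa = 1000 uN/um^2).
E = 160 GPa = 160000 uN/um^2
Step 2: Compute t^3 = 9^3 = 729
Step 3: Compute L^3 = 387^3 = 57960603
Step 4: k = 160000 * 14 * 729 / (4 * 57960603)
k = 7.0434 uN/um


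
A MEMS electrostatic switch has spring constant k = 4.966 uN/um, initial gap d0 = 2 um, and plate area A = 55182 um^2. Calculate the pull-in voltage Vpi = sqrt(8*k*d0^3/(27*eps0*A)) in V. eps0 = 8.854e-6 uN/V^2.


Step 1: Compute numerator: 8 * k * d0^3 = 8 * 4.966 * 2^3 = 317.824
Step 2: Compute denominator: 27 * eps0 * A = 27 * 8.854e-6 * 55182 = 13.191699
Step 3: Vpi = sqrt(317.824 / 13.191699)
Vpi = 4.91 V


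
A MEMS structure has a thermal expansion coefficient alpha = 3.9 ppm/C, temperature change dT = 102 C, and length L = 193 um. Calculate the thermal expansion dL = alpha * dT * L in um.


Step 1: Convert CTE: alpha = 3.9 ppm/C = 3.9e-6 /C
Step 2: dL = 3.9e-6 * 102 * 193
dL = 0.0768 um


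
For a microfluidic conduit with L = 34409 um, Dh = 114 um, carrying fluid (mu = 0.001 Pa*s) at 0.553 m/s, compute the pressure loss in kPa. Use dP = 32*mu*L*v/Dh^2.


Step 1: Convert to SI: L = 34409e-6 m, Dh = 114e-6 m
Step 2: dP = 32 * 0.001 * 34409e-6 * 0.553 / (114e-6)^2
Step 3: dP = 46853.01 Pa
Step 4: Convert to kPa: dP = 46.85 kPa


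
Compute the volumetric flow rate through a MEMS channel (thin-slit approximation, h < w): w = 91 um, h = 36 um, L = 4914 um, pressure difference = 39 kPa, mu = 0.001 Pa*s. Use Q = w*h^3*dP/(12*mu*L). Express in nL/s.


Step 1: Convert all dimensions to SI (meters).
w = 91e-6 m, h = 36e-6 m, L = 4914e-6 m, dP = 39e3 Pa
Step 2: Q = w * h^3 * dP / (12 * mu * L)
Q = 91e-6 * (36e-6)^3 * 39e3 / (12 * 0.001 * 4914e-6) = 2.808e-09 m^3/s
Step 3: Convert Q from m^3/s to nL/s (1 m^3 = 1e12 nL, so multiply by 1e12).
Q = 2808.0 nL/s


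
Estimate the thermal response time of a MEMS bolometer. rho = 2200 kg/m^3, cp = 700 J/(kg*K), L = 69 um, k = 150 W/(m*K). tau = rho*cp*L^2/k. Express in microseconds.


Step 1: Convert L to m: L = 69e-6 m
Step 2: L^2 = (69e-6)^2 = 4.761e-09 m^2
Step 3: tau = 2200 * 700 * 4.761e-09 / 150 = 4.88796e-05 s
Step 4: Convert to microseconds (multiply by 1e6).
tau = 48.88 us


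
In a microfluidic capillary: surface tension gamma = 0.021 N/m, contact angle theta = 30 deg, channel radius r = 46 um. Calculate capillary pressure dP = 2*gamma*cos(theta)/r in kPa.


Step 1: cos(30 deg) = 0.866
Step 2: Convert r to m: r = 46e-6 m
Step 3: dP = 2 * 0.021 * 0.866 / 46e-6 = 790.7 Pa
Step 4: Convert Pa to kPa (divide by 1000).
dP = 0.79 kPa


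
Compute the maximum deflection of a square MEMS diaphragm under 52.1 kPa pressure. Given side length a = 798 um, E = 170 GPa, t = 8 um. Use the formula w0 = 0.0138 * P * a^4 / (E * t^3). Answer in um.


Step 1: Convert pressure to compatible units (E is in GPa, so P in GPa).
P = 52.1 kPa = 52.1e-6 GPa
Step 2: Compute numerator: 0.0138 * P * a^4.
a^4 = 798^4 = 405519334416
numerator = 0.0138 * 52.1e-6 * 405519334416 = 2.915603e+05
Step 3: Compute denominator: E * t^3 = 170 * 8^3 = 87040
Step 4: w0 = numerator / denominator = 2.915603e+05 / 87040 = 3.3497 um


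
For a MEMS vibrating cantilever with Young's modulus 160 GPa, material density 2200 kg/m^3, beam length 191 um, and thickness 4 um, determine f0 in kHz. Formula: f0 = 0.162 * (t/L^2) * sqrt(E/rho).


Step 1: Convert units to SI.
t_SI = 4e-6 m, L_SI = 191e-6 m
Step 2: Calculate sqrt(E/rho).
sqrt(160e9 / 2200) = 8528.03 m/s
Step 3: Compute f0.
f0 = 0.162 * 4e-6 / (191e-6)^2 * 8528.03 = 151480.6 Hz = 151.48 kHz


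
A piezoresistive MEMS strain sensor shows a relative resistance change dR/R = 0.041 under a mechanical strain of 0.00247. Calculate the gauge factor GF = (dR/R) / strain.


Step 1: Identify values.
dR/R = 0.041, strain = 0.00247
Step 2: GF = (dR/R) / strain = 0.041 / 0.00247
GF = 16.6


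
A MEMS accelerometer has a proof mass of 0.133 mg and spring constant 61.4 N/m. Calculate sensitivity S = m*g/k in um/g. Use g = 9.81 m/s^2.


Step 1: Convert mass: m = 0.133 mg = 1.33e-07 kg
Step 2: S = m * g / k = 1.33e-07 * 9.81 / 61.4
Step 3: S = 2.12e-08 m/g
Step 4: Convert to um/g: S = 0.021 um/g


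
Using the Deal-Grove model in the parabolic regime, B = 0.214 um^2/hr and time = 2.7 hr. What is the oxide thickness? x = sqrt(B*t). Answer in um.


Step 1: Compute B*t = 0.214 * 2.7 = 0.5778
Step 2: x = sqrt(0.5778)
x = 0.76 um


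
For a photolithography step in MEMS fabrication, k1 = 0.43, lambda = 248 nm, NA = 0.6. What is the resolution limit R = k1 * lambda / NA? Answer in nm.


Step 1: Identify values: k1 = 0.43, lambda = 248 nm, NA = 0.6
Step 2: R = k1 * lambda / NA
R = 0.43 * 248 / 0.6
R = 177.7 nm


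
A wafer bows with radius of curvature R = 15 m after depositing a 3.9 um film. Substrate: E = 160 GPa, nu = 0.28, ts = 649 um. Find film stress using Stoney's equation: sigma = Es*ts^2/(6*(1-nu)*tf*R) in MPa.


Step 1: Compute numerator: Es * ts^2 = 160 * 649^2 = 67392160 (GPa*um^2)
Step 2: Compute denominator (R in um): 6*(1-nu)*tf*R = 6*0.72*3.9*15e6 = 252720000.0 (um^2)
Step 3: sigma (GPa) = 67392160 / 252720000.0 = 2.66667e-01 GPa
Step 4: Convert to MPa (x1000): sigma = 266.7 MPa


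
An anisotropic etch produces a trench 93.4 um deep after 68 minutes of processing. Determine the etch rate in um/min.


Step 1: Etch rate = depth / time
Step 2: rate = 93.4 / 68
rate = 1.374 um/min


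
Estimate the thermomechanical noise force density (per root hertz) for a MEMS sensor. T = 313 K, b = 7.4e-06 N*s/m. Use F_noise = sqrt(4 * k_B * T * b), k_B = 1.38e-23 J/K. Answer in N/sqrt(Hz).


Step 1: Compute 4 * k_B * T * b
= 4 * 1.38e-23 * 313 * 7.4e-06
= 1.2785e-25 N^2/Hz
Step 2: F_noise = sqrt(1.2785e-25)
F_noise = 3.58e-13 N/sqrt(Hz)


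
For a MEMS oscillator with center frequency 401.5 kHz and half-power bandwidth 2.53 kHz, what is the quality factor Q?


Step 1: Q = f0 / bandwidth
Step 2: Q = 401.5 / 2.53
Q = 158.7


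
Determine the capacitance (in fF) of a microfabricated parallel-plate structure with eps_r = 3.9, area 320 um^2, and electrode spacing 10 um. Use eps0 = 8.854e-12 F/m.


Step 1: Convert area to m^2: A = 320e-12 m^2
Step 2: Convert gap to m: d = 10e-6 m
Step 3: C = eps0 * eps_r * A / d
C = 8.854e-12 * 3.9 * 320e-12 / 10e-6
Step 4: Convert to fF (multiply by 1e15).
C = 1.1 fF


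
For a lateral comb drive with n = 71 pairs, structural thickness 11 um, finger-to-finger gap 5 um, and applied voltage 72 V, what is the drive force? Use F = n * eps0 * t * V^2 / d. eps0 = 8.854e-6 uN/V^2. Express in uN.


Step 1: Parameters: n=71, eps0=8.854e-6 uN/V^2, t=11 um, V=72 V, d=5 um
Step 2: V^2 = 5184
Step 3: F = 71 * 8.854e-6 * 11 * 5184 / 5
F = 7.169 uN


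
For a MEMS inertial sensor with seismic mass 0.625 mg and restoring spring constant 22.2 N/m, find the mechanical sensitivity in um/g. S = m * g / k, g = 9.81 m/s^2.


Step 1: Convert mass: m = 0.625 mg = 6.25e-07 kg
Step 2: S = m * g / k = 6.25e-07 * 9.81 / 22.2
Step 3: S = 2.76e-07 m/g
Step 4: Convert to um/g: S = 0.276 um/g


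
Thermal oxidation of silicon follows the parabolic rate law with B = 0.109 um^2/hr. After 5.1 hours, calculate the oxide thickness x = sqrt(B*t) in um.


Step 1: Compute B*t = 0.109 * 5.1 = 0.5559
Step 2: x = sqrt(0.5559)
x = 0.746 um


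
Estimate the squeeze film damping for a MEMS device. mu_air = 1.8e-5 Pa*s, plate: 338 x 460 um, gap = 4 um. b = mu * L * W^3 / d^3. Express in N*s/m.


Step 1: Convert to SI.
L = 338e-6 m, W = 460e-6 m, d = 4e-6 m
Step 2: W^3 = (460e-6)^3 = 9.73e-11 m^3
Step 3: d^3 = (4e-6)^3 = 6.40e-17 m^3
Step 4: b = 1.8e-5 * 338e-6 * 9.73e-11 / 6.40e-17
b = 9.25e-03 N*s/m


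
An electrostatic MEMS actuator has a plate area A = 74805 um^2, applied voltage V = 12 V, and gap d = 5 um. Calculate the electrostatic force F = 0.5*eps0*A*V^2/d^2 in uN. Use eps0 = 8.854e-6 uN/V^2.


Step 1: Identify parameters.
eps0 = 8.854e-6 uN/V^2, A = 74805 um^2, V = 12 V, d = 5 um
Step 2: Compute V^2 = 12^2 = 144
Step 3: Compute d^2 = 5^2 = 25
Step 4: F = 0.5 * 8.854e-6 * 74805 * 144 / 25
F = 1.907 uN


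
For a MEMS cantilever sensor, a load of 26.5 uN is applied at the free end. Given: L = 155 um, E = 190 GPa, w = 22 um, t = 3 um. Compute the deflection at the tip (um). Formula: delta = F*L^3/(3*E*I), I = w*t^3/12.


Step 1: Calculate the second moment of area.
I = w * t^3 / 12 = 22 * 3^3 / 12 = 49.5 um^4
Step 2: Convert E to consistent units (1 GPa = 1000 uN/um^2).
E = 190 GPa = 190000 uN/um^2
Step 3: Calculate tip deflection.
delta = F * L^3 / (3 * E * I)
delta = 26.5 * 155^3 / (3 * 190000 * 49.5)
delta = 3.4975 um


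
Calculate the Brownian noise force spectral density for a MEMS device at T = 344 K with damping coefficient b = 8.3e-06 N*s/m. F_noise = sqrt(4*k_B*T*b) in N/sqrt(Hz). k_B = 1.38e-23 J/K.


Step 1: Compute 4 * k_B * T * b
= 4 * 1.38e-23 * 344 * 8.3e-06
= 1.5761e-25 N^2/Hz
Step 2: F_noise = sqrt(1.5761e-25)
F_noise = 3.97e-13 N/sqrt(Hz)


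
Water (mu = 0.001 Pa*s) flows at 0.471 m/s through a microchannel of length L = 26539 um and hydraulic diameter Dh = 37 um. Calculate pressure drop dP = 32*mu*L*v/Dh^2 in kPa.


Step 1: Convert to SI: L = 26539e-6 m, Dh = 37e-6 m
Step 2: dP = 32 * 0.001 * 26539e-6 * 0.471 / (37e-6)^2
Step 3: dP = 292181.01 Pa
Step 4: Convert to kPa: dP = 292.18 kPa


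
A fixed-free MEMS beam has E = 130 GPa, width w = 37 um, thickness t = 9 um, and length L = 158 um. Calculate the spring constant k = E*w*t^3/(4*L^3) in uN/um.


Step 1: Convert E to consistent units (1 GPa = 1000 uN/um^2).
E = 130 GPa = 130000 uN/um^2
Step 2: Compute t^3 = 9^3 = 729
Step 3: Compute L^3 = 158^3 = 3944312
Step 4: k = 130000 * 37 * 729 / (4 * 3944312)
k = 222.2498 uN/um


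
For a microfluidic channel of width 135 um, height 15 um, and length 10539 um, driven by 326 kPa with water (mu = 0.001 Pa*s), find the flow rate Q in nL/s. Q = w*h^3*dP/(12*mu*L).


Step 1: Convert all dimensions to SI (meters).
w = 135e-6 m, h = 15e-6 m, L = 10539e-6 m, dP = 326e3 Pa
Step 2: Q = w * h^3 * dP / (12 * mu * L)
Q = 135e-6 * (15e-6)^3 * 326e3 / (12 * 0.001 * 10539e-6) = 1.17447694e-09 m^3/s
Step 3: Convert Q from m^3/s to nL/s (1 m^3 = 1e12 nL, so multiply by 1e12).
Q = 1174.477 nL/s


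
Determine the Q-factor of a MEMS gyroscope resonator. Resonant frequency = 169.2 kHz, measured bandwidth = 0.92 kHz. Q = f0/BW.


Step 1: Q = f0 / bandwidth
Step 2: Q = 169.2 / 0.92
Q = 183.9


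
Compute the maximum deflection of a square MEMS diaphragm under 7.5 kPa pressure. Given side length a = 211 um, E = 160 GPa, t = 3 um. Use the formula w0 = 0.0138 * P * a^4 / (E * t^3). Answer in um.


Step 1: Convert pressure to compatible units (E is in GPa, so P in GPa).
P = 7.5 kPa = 7.5e-6 GPa
Step 2: Compute numerator: 0.0138 * P * a^4.
a^4 = 211^4 = 1982119441
numerator = 0.0138 * 7.5e-6 * 1982119441 = 2.0515e+02
Step 3: Compute denominator: E * t^3 = 160 * 3^3 = 4320
Step 4: w0 = numerator / denominator = 2.0515e+02 / 4320 = 0.0475 um


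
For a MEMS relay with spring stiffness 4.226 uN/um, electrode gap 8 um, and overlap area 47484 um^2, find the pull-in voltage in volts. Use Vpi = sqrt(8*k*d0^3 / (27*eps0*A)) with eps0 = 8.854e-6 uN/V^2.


Step 1: Compute numerator: 8 * k * d0^3 = 8 * 4.226 * 8^3 = 17309.696
Step 2: Compute denominator: 27 * eps0 * A = 27 * 8.854e-6 * 47484 = 11.35143
Step 3: Vpi = sqrt(17309.696 / 11.35143)
Vpi = 39.05 V


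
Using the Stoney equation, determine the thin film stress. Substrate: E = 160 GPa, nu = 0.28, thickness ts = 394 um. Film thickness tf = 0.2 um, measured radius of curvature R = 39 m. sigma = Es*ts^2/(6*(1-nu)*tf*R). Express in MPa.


Step 1: Compute numerator: Es * ts^2 = 160 * 394^2 = 24837760 (GPa*um^2)
Step 2: Compute denominator (R in um): 6*(1-nu)*tf*R = 6*0.72*0.2*39e6 = 33696000.0 (um^2)
Step 3: sigma (GPa) = 24837760 / 33696000.0 = 7.37113e-01 GPa
Step 4: Convert to MPa (x1000): sigma = 737.1 MPa


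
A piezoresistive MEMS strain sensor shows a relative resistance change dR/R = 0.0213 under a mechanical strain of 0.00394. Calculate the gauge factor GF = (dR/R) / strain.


Step 1: Identify values.
dR/R = 0.0213, strain = 0.00394
Step 2: GF = (dR/R) / strain = 0.0213 / 0.00394
GF = 5.4


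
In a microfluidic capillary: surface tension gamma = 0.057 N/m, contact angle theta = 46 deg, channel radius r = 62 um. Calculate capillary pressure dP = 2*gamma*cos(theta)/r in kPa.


Step 1: cos(46 deg) = 0.6947
Step 2: Convert r to m: r = 62e-6 m
Step 3: dP = 2 * 0.057 * 0.6947 / 62e-6 = 1277.4 Pa
Step 4: Convert Pa to kPa (divide by 1000).
dP = 1.28 kPa


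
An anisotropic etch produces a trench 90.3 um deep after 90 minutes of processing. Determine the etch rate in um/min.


Step 1: Etch rate = depth / time
Step 2: rate = 90.3 / 90
rate = 1.003 um/min


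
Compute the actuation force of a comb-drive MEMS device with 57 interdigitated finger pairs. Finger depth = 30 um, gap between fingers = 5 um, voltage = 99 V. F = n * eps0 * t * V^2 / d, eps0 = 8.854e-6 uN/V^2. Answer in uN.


Step 1: Parameters: n=57, eps0=8.854e-6 uN/V^2, t=30 um, V=99 V, d=5 um
Step 2: V^2 = 9801
Step 3: F = 57 * 8.854e-6 * 30 * 9801 / 5
F = 29.678 uN


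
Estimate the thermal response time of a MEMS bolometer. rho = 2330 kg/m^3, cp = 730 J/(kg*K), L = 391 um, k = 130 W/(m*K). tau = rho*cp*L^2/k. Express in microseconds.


Step 1: Convert L to m: L = 391e-6 m
Step 2: L^2 = (391e-6)^2 = 1.52881e-07 m^2
Step 3: tau = 2330 * 730 * 1.52881e-07 / 130 = 2.00027148e-03 s
Step 4: Convert to microseconds (multiply by 1e6).
tau = 2000.271 us


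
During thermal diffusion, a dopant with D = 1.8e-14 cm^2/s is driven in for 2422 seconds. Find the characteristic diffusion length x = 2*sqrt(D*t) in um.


Step 1: Compute D*t = 1.8e-14 * 2422 = 4.3596e-11 cm^2
Step 2: sqrt(D*t) = 6.6027e-06 cm
Step 3: x = 2 * 6.6027e-06 cm = 1.32054e-05 cm
Step 4: Convert to um (1 cm = 1e4 um): x = 0.132 um


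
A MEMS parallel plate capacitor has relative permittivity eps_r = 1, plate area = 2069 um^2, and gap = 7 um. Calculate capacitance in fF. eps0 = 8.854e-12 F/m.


Step 1: Convert area to m^2: A = 2069e-12 m^2
Step 2: Convert gap to m: d = 7e-6 m
Step 3: C = eps0 * eps_r * A / d
C = 8.854e-12 * 1 * 2069e-12 / 7e-6
Step 4: Convert to fF (multiply by 1e15).
C = 2.62 fF


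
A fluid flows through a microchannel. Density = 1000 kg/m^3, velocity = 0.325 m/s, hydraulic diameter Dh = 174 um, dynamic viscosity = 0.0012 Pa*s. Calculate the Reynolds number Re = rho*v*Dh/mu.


Step 1: Convert Dh to meters: Dh = 174e-6 m
Step 2: Re = rho * v * Dh / mu
Re = 1000 * 0.325 * 174e-6 / 0.0012
Re = 47.125


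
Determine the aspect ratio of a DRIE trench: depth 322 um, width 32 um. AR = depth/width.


Step 1: AR = depth / width
Step 2: AR = 322 / 32
AR = 10.1


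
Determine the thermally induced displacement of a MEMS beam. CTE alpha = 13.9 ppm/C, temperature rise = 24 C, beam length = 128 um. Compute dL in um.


Step 1: Convert CTE: alpha = 13.9 ppm/C = 13.9e-6 /C
Step 2: dL = 13.9e-6 * 24 * 128
dL = 0.0427 um


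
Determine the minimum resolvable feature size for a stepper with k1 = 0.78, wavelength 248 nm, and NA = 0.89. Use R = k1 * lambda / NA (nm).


Step 1: Identify values: k1 = 0.78, lambda = 248 nm, NA = 0.89
Step 2: R = k1 * lambda / NA
R = 0.78 * 248 / 0.89
R = 217.3 nm


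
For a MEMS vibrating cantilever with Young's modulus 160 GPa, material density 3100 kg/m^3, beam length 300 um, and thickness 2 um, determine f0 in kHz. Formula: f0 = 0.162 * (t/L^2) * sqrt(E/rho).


Step 1: Convert units to SI.
t_SI = 2e-6 m, L_SI = 300e-6 m
Step 2: Calculate sqrt(E/rho).
sqrt(160e9 / 3100) = 7184.21 m/s
Step 3: Compute f0.
f0 = 0.162 * 2e-6 / (300e-6)^2 * 7184.21 = 25863.2 Hz = 25.86 kHz


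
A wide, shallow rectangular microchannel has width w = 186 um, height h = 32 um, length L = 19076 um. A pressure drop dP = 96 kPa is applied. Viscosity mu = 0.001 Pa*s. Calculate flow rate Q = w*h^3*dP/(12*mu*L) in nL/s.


Step 1: Convert all dimensions to SI (meters).
w = 186e-6 m, h = 32e-6 m, L = 19076e-6 m, dP = 96e3 Pa
Step 2: Q = w * h^3 * dP / (12 * mu * L)
Q = 186e-6 * (32e-6)^3 * 96e3 / (12 * 0.001 * 19076e-6) = 2.55602768e-09 m^3/s
Step 3: Convert Q from m^3/s to nL/s (1 m^3 = 1e12 nL, so multiply by 1e12).
Q = 2556.028 nL/s


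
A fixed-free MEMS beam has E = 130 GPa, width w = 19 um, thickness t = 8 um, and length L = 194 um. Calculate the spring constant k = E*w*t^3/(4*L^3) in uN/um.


Step 1: Convert E to consistent units (1 GPa = 1000 uN/um^2).
E = 130 GPa = 130000 uN/um^2
Step 2: Compute t^3 = 8^3 = 512
Step 3: Compute L^3 = 194^3 = 7301384
Step 4: k = 130000 * 19 * 512 / (4 * 7301384)
k = 43.3014 uN/um


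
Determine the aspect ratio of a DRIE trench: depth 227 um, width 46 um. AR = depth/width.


Step 1: AR = depth / width
Step 2: AR = 227 / 46
AR = 4.9


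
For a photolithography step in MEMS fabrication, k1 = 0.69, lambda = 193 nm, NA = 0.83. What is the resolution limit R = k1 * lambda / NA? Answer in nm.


Step 1: Identify values: k1 = 0.69, lambda = 193 nm, NA = 0.83
Step 2: R = k1 * lambda / NA
R = 0.69 * 193 / 0.83
R = 160.4 nm


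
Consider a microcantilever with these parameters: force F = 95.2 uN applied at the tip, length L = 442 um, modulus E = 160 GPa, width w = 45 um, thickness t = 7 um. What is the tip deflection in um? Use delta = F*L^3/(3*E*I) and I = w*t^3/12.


Step 1: Calculate the second moment of area.
I = w * t^3 / 12 = 45 * 7^3 / 12 = 1286.25 um^4
Step 2: Convert E to consistent units (1 GPa = 1000 uN/um^2).
E = 160 GPa = 160000 uN/um^2
Step 3: Calculate tip deflection.
delta = F * L^3 / (3 * E * I)
delta = 95.2 * 442^3 / (3 * 160000 * 1286.25)
delta = 13.3149 um


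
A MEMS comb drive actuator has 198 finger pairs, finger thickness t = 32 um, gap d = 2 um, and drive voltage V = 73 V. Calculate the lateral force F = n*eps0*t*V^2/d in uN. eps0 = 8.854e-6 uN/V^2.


Step 1: Parameters: n=198, eps0=8.854e-6 uN/V^2, t=32 um, V=73 V, d=2 um
Step 2: V^2 = 5329
Step 3: F = 198 * 8.854e-6 * 32 * 5329 / 2
F = 149.476 uN


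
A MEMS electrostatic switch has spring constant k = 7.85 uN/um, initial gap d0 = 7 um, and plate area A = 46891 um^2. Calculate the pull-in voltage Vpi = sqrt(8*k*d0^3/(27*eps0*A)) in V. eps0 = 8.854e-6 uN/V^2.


Step 1: Compute numerator: 8 * k * d0^3 = 8 * 7.85 * 7^3 = 21540.4
Step 2: Compute denominator: 27 * eps0 * A = 27 * 8.854e-6 * 46891 = 11.209669
Step 3: Vpi = sqrt(21540.4 / 11.209669)
Vpi = 43.84 V


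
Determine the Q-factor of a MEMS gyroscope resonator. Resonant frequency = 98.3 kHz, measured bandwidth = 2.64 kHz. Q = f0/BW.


Step 1: Q = f0 / bandwidth
Step 2: Q = 98.3 / 2.64
Q = 37.2


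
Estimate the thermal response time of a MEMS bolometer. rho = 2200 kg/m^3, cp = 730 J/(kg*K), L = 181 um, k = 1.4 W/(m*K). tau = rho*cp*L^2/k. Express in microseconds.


Step 1: Convert L to m: L = 181e-6 m
Step 2: L^2 = (181e-6)^2 = 3.2761e-08 m^2
Step 3: tau = 2200 * 730 * 3.2761e-08 / 1.4 = 3.758154714e-02 s
Step 4: Convert to microseconds (multiply by 1e6).
tau = 37581.547 us


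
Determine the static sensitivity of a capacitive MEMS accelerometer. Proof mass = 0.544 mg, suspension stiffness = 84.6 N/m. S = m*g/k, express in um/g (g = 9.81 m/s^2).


Step 1: Convert mass: m = 0.544 mg = 5.44e-07 kg
Step 2: S = m * g / k = 5.44e-07 * 9.81 / 84.6
Step 3: S = 6.31e-08 m/g
Step 4: Convert to um/g: S = 0.063 um/g


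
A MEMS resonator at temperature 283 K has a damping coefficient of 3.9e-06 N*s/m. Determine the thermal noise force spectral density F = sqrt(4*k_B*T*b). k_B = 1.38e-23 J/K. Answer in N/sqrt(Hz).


Step 1: Compute 4 * k_B * T * b
= 4 * 1.38e-23 * 283 * 3.9e-06
= 6.0924e-26 N^2/Hz
Step 2: F_noise = sqrt(6.0924e-26)
F_noise = 2.47e-13 N/sqrt(Hz)


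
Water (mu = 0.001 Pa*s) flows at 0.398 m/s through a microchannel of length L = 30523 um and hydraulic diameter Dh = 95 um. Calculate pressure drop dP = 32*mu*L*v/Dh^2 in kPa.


Step 1: Convert to SI: L = 30523e-6 m, Dh = 95e-6 m
Step 2: dP = 32 * 0.001 * 30523e-6 * 0.398 / (95e-6)^2
Step 3: dP = 43073.79 Pa
Step 4: Convert to kPa: dP = 43.07 kPa


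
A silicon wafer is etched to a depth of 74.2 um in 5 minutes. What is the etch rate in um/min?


Step 1: Etch rate = depth / time
Step 2: rate = 74.2 / 5
rate = 14.84 um/min


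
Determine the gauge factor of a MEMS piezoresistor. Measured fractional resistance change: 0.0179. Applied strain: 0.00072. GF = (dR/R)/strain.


Step 1: Identify values.
dR/R = 0.0179, strain = 0.00072
Step 2: GF = (dR/R) / strain = 0.0179 / 0.00072
GF = 24.9


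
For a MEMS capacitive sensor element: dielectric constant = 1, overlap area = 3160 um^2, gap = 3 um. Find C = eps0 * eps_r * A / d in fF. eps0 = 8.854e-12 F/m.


Step 1: Convert area to m^2: A = 3160e-12 m^2
Step 2: Convert gap to m: d = 3e-6 m
Step 3: C = eps0 * eps_r * A / d
C = 8.854e-12 * 1 * 3160e-12 / 3e-6
Step 4: Convert to fF (multiply by 1e15).
C = 9.33 fF


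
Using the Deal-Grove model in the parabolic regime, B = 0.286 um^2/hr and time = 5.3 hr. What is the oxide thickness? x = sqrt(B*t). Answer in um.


Step 1: Compute B*t = 0.286 * 5.3 = 1.5158
Step 2: x = sqrt(1.5158)
x = 1.231 um


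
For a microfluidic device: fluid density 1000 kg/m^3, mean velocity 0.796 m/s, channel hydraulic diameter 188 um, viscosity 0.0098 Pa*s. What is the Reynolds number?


Step 1: Convert Dh to meters: Dh = 188e-6 m
Step 2: Re = rho * v * Dh / mu
Re = 1000 * 0.796 * 188e-6 / 0.0098
Re = 15.27


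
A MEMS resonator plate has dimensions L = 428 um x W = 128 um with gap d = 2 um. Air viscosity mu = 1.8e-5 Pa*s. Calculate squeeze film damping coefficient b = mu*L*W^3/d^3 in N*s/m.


Step 1: Convert to SI.
L = 428e-6 m, W = 128e-6 m, d = 2e-6 m
Step 2: W^3 = (128e-6)^3 = 2.10e-12 m^3
Step 3: d^3 = (2e-6)^3 = 8.00e-18 m^3
Step 4: b = 1.8e-5 * 428e-6 * 2.10e-12 / 8.00e-18
b = 2.02e-03 N*s/m


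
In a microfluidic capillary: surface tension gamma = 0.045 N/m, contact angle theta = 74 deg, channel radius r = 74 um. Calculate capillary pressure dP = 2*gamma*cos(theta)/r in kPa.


Step 1: cos(74 deg) = 0.2756
Step 2: Convert r to m: r = 74e-6 m
Step 3: dP = 2 * 0.045 * 0.2756 / 74e-6 = 335.2 Pa
Step 4: Convert Pa to kPa (divide by 1000).
dP = 0.34 kPa


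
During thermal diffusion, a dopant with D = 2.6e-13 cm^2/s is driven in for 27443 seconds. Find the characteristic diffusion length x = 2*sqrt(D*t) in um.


Step 1: Compute D*t = 2.6e-13 * 27443 = 7.13518e-09 cm^2
Step 2: sqrt(D*t) = 8.447e-05 cm
Step 3: x = 2 * 8.447e-05 cm = 1.6894e-04 cm
Step 4: Convert to um (1 cm = 1e4 um): x = 1.689 um


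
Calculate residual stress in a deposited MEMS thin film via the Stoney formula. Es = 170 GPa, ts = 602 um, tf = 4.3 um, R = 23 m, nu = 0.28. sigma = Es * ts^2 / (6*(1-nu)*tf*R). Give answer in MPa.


Step 1: Compute numerator: Es * ts^2 = 170 * 602^2 = 61608680 (GPa*um^2)
Step 2: Compute denominator (R in um): 6*(1-nu)*tf*R = 6*0.72*4.3*23e6 = 427248000.0 (um^2)
Step 3: sigma (GPa) = 61608680 / 427248000.0 = 1.44199e-01 GPa
Step 4: Convert to MPa (x1000): sigma = 144.2 MPa


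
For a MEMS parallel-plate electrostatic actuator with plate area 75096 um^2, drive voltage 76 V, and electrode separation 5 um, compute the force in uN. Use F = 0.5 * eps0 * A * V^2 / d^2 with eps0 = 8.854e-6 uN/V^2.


Step 1: Identify parameters.
eps0 = 8.854e-6 uN/V^2, A = 75096 um^2, V = 76 V, d = 5 um
Step 2: Compute V^2 = 76^2 = 5776
Step 3: Compute d^2 = 5^2 = 25
Step 4: F = 0.5 * 8.854e-6 * 75096 * 5776 / 25
F = 76.809 uN


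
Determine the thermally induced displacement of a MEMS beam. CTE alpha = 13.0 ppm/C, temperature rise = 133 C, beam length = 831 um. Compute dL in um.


Step 1: Convert CTE: alpha = 13.0 ppm/C = 13.0e-6 /C
Step 2: dL = 13.0e-6 * 133 * 831
dL = 1.4368 um


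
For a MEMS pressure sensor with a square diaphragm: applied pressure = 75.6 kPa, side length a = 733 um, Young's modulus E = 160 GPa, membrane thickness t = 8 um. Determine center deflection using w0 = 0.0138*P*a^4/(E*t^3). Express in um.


Step 1: Convert pressure to compatible units (E is in GPa, so P in GPa).
P = 75.6 kPa = 75.6e-6 GPa
Step 2: Compute numerator: 0.0138 * P * a^4.
a^4 = 733^4 = 288679469521
numerator = 0.0138 * 75.6e-6 * 288679469521 = 3.011735e+05
Step 3: Compute denominator: E * t^3 = 160 * 8^3 = 81920
Step 4: w0 = numerator / denominator = 3.011735e+05 / 81920 = 3.6764 um


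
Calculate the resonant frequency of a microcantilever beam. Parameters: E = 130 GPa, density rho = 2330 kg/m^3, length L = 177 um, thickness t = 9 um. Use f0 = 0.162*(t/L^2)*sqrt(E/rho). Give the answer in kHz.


Step 1: Convert units to SI.
t_SI = 9e-6 m, L_SI = 177e-6 m
Step 2: Calculate sqrt(E/rho).
sqrt(130e9 / 2330) = 7469.54 m/s
Step 3: Compute f0.
f0 = 0.162 * 9e-6 / (177e-6)^2 * 7469.54 = 347620.1 Hz = 347.62 kHz


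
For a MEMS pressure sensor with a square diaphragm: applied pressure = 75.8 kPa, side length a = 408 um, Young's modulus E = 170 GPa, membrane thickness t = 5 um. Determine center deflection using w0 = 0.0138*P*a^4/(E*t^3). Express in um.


Step 1: Convert pressure to compatible units (E is in GPa, so P in GPa).
P = 75.8 kPa = 75.8e-6 GPa
Step 2: Compute numerator: 0.0138 * P * a^4.
a^4 = 408^4 = 27710263296
numerator = 0.0138 * 75.8e-6 * 27710263296 = 2.8986e+04
Step 3: Compute denominator: E * t^3 = 170 * 5^3 = 21250
Step 4: w0 = numerator / denominator = 2.8986e+04 / 21250 = 1.364 um


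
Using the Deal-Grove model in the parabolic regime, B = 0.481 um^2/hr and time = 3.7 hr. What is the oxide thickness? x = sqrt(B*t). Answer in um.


Step 1: Compute B*t = 0.481 * 3.7 = 1.7797
Step 2: x = sqrt(1.7797)
x = 1.334 um


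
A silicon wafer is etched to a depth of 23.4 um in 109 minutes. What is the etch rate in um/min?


Step 1: Etch rate = depth / time
Step 2: rate = 23.4 / 109
rate = 0.215 um/min


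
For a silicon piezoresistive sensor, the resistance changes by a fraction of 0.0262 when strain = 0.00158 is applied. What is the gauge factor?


Step 1: Identify values.
dR/R = 0.0262, strain = 0.00158
Step 2: GF = (dR/R) / strain = 0.0262 / 0.00158
GF = 16.6


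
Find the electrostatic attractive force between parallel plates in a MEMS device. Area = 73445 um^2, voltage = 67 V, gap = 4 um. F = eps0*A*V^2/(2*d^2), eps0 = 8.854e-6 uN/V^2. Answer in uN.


Step 1: Identify parameters.
eps0 = 8.854e-6 uN/V^2, A = 73445 um^2, V = 67 V, d = 4 um
Step 2: Compute V^2 = 67^2 = 4489
Step 3: Compute d^2 = 4^2 = 16
Step 4: F = 0.5 * 8.854e-6 * 73445 * 4489 / 16
F = 91.222 uN


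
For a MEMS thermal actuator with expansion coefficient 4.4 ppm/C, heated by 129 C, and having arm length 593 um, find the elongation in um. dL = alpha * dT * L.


Step 1: Convert CTE: alpha = 4.4 ppm/C = 4.4e-6 /C
Step 2: dL = 4.4e-6 * 129 * 593
dL = 0.3366 um


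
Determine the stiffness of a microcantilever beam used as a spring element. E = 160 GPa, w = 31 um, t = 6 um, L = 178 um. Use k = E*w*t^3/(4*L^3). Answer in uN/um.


Step 1: Convert E to consistent units (1 GPa = 1000 uN/um^2).
E = 160 GPa = 160000 uN/um^2
Step 2: Compute t^3 = 6^3 = 216
Step 3: Compute L^3 = 178^3 = 5639752
Step 4: k = 160000 * 31 * 216 / (4 * 5639752)
k = 47.4914 uN/um


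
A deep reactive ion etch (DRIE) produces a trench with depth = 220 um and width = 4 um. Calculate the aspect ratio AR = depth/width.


Step 1: AR = depth / width
Step 2: AR = 220 / 4
AR = 55.0


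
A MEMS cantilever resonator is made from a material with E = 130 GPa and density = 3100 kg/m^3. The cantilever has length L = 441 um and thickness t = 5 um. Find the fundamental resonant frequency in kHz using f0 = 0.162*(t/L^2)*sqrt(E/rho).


Step 1: Convert units to SI.
t_SI = 5e-6 m, L_SI = 441e-6 m
Step 2: Calculate sqrt(E/rho).
sqrt(130e9 / 3100) = 6475.76 m/s
Step 3: Compute f0.
f0 = 0.162 * 5e-6 / (441e-6)^2 * 6475.76 = 26971.1 Hz = 26.97 kHz


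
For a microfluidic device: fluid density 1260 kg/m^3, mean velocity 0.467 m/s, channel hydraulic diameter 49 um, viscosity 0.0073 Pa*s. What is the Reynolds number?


Step 1: Convert Dh to meters: Dh = 49e-6 m
Step 2: Re = rho * v * Dh / mu
Re = 1260 * 0.467 * 49e-6 / 0.0073
Re = 3.95


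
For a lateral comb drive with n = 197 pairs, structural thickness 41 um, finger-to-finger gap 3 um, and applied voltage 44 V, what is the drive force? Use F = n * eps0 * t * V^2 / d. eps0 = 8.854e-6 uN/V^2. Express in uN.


Step 1: Parameters: n=197, eps0=8.854e-6 uN/V^2, t=41 um, V=44 V, d=3 um
Step 2: V^2 = 1936
Step 3: F = 197 * 8.854e-6 * 41 * 1936 / 3
F = 46.15 uN


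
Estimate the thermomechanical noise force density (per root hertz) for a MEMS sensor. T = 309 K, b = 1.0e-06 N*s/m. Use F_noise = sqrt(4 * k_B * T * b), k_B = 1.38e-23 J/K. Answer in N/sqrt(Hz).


Step 1: Compute 4 * k_B * T * b
= 4 * 1.38e-23 * 309 * 1.0e-06
= 1.7057e-26 N^2/Hz
Step 2: F_noise = sqrt(1.7057e-26)
F_noise = 1.31e-13 N/sqrt(Hz)


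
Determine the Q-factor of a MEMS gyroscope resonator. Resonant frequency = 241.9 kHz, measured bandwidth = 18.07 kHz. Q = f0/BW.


Step 1: Q = f0 / bandwidth
Step 2: Q = 241.9 / 18.07
Q = 13.4


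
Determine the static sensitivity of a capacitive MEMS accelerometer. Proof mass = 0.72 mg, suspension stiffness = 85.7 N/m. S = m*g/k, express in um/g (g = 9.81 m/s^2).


Step 1: Convert mass: m = 0.72 mg = 7.20e-07 kg
Step 2: S = m * g / k = 7.20e-07 * 9.81 / 85.7
Step 3: S = 8.24e-08 m/g
Step 4: Convert to um/g: S = 0.082 um/g


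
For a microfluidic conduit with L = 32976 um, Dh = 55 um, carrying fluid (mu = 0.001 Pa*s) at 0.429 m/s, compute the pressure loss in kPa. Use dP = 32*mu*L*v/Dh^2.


Step 1: Convert to SI: L = 32976e-6 m, Dh = 55e-6 m
Step 2: dP = 32 * 0.001 * 32976e-6 * 0.429 / (55e-6)^2
Step 3: dP = 149651.08 Pa
Step 4: Convert to kPa: dP = 149.65 kPa


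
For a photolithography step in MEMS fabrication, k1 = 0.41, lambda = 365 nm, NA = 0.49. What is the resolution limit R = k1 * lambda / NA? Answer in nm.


Step 1: Identify values: k1 = 0.41, lambda = 365 nm, NA = 0.49
Step 2: R = k1 * lambda / NA
R = 0.41 * 365 / 0.49
R = 305.4 nm


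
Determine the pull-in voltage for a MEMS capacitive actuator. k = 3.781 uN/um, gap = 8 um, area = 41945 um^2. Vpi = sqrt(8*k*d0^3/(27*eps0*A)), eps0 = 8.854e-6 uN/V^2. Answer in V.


Step 1: Compute numerator: 8 * k * d0^3 = 8 * 3.781 * 8^3 = 15486.976
Step 2: Compute denominator: 27 * eps0 * A = 27 * 8.854e-6 * 41945 = 10.027288
Step 3: Vpi = sqrt(15486.976 / 10.027288)
Vpi = 39.3 V


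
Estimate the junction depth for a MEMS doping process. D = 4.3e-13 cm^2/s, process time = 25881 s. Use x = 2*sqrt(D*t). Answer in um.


Step 1: Compute D*t = 4.3e-13 * 25881 = 1.112883e-08 cm^2
Step 2: sqrt(D*t) = 1.0549e-04 cm
Step 3: x = 2 * 1.0549e-04 cm = 2.1098e-04 cm
Step 4: Convert to um (1 cm = 1e4 um): x = 2.11 um


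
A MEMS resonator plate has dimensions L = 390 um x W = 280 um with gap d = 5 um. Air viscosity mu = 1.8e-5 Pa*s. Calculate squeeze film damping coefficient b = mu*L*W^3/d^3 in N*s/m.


Step 1: Convert to SI.
L = 390e-6 m, W = 280e-6 m, d = 5e-6 m
Step 2: W^3 = (280e-6)^3 = 2.20e-11 m^3
Step 3: d^3 = (5e-6)^3 = 1.25e-16 m^3
Step 4: b = 1.8e-5 * 390e-6 * 2.20e-11 / 1.25e-16
b = 1.23e-03 N*s/m


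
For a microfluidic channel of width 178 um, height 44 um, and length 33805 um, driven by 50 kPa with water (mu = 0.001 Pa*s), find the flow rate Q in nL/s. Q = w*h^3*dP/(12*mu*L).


Step 1: Convert all dimensions to SI (meters).
w = 178e-6 m, h = 44e-6 m, L = 33805e-6 m, dP = 50e3 Pa
Step 2: Q = w * h^3 * dP / (12 * mu * L)
Q = 178e-6 * (44e-6)^3 * 50e3 / (12 * 0.001 * 33805e-6) = 1.86889908e-09 m^3/s
Step 3: Convert Q from m^3/s to nL/s (1 m^3 = 1e12 nL, so multiply by 1e12).
Q = 1868.899 nL/s


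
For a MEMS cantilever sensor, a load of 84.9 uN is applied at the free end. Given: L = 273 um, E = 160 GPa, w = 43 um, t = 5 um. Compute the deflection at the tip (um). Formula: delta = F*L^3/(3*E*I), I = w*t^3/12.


Step 1: Calculate the second moment of area.
I = w * t^3 / 12 = 43 * 5^3 / 12 = 447.9167 um^4
Step 2: Convert E to consistent units (1 GPa = 1000 uN/um^2).
E = 160 GPa = 160000 uN/um^2
Step 3: Calculate tip deflection.
delta = F * L^3 / (3 * E * I)
delta = 84.9 * 273^3 / (3 * 160000 * 447.9167)
delta = 8.0345 um


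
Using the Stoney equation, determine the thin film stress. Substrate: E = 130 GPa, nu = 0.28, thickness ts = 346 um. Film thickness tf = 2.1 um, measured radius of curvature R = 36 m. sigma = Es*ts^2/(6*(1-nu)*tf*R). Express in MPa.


Step 1: Compute numerator: Es * ts^2 = 130 * 346^2 = 15563080 (GPa*um^2)
Step 2: Compute denominator (R in um): 6*(1-nu)*tf*R = 6*0.72*2.1*36e6 = 326592000.0 (um^2)
Step 3: sigma (GPa) = 15563080 / 326592000.0 = 4.7653e-02 GPa
Step 4: Convert to MPa (x1000): sigma = 47.7 MPa


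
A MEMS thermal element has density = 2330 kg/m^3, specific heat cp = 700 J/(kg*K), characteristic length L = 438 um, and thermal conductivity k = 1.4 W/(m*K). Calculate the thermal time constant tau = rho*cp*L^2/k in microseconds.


Step 1: Convert L to m: L = 438e-6 m
Step 2: L^2 = (438e-6)^2 = 1.91844e-07 m^2
Step 3: tau = 2330 * 700 * 1.91844e-07 / 1.4 = 2.2349826e-01 s
Step 4: Convert to microseconds (multiply by 1e6).
tau = 223498.26 us


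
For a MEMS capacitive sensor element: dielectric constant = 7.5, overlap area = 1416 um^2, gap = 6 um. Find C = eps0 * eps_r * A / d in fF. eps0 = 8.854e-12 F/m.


Step 1: Convert area to m^2: A = 1416e-12 m^2
Step 2: Convert gap to m: d = 6e-6 m
Step 3: C = eps0 * eps_r * A / d
C = 8.854e-12 * 7.5 * 1416e-12 / 6e-6
Step 4: Convert to fF (multiply by 1e15).
C = 15.67 fF


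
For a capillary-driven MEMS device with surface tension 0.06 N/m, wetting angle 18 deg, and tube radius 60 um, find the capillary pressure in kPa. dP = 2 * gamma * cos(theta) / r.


Step 1: cos(18 deg) = 0.9511
Step 2: Convert r to m: r = 60e-6 m
Step 3: dP = 2 * 0.06 * 0.9511 / 60e-6 = 1902.2 Pa
Step 4: Convert Pa to kPa (divide by 1000).
dP = 1.9 kPa
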